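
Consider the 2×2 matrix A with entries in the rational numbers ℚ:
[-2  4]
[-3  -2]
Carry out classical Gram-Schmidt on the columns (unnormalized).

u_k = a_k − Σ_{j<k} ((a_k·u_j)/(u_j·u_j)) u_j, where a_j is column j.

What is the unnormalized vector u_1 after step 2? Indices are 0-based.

Step 1: u_0 = a_0 = (-2, -3).
Step 2: u_1 = a_1 − (-2/13)·u_0 = (48/13, -32/13).

u_1 = (48/13, -32/13)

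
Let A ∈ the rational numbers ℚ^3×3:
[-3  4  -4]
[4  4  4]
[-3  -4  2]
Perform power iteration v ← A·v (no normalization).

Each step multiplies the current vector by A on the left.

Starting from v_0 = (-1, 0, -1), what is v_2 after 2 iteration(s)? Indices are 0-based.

v_0 = (-1, 0, -1).
v_1 = A·v_0 = (7, -8, 1).
v_2 = A·v_1 = (-57, 0, 13).

v_2 = (-57, 0, 13)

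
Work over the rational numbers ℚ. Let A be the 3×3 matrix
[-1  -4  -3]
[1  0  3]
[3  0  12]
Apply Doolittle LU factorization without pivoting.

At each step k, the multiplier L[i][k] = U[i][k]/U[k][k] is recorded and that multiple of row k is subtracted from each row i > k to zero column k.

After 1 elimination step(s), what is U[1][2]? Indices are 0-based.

k=0: U[0][0]=-1
  eliminate (1,0): mult=-1, new row 1: (0, -4, 0); set L[1][0]=-1
  eliminate (2,0): mult=-3, new row 2: (0, -12, 3); set L[2][0]=-3

U[1][2] = 0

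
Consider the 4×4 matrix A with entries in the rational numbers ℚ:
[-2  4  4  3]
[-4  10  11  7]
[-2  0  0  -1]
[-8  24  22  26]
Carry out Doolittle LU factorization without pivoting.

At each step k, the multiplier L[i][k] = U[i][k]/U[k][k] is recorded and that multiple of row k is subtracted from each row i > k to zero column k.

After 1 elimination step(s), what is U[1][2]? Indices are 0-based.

U[1][2] = 3

Step 1: pivot at (0,0) is -2.
  row1 ← row1 − (2)·row0  ⇒  L[1][0]=2, U row1=(0, 2, 3, 1)
  row2 ← row2 − (1)·row0  ⇒  L[2][0]=1, U row2=(0, -4, -4, -4)
  row3 ← row3 − (4)·row0  ⇒  L[3][0]=4, U row3=(0, 8, 6, 14)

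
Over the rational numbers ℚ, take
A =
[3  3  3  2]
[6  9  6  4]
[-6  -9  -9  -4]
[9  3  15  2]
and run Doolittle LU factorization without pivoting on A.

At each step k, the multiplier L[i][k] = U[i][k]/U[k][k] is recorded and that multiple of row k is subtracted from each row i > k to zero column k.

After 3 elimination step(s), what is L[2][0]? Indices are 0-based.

L[2][0] = -2

k=0: U[0][0]=3
  eliminate (1,0): mult=2, new row 1: (0, 3, 0, 0); set L[1][0]=2
  eliminate (2,0): mult=-2, new row 2: (0, -3, -3, 0); set L[2][0]=-2
  eliminate (3,0): mult=3, new row 3: (0, -6, 6, -4); set L[3][0]=3
k=1: U[1][1]=3
  eliminate (2,1): mult=-1, new row 2: (0, 0, -3, 0); set L[2][1]=-1
  eliminate (3,1): mult=-2, new row 3: (0, 0, 6, -4); set L[3][1]=-2
k=2: U[2][2]=-3
  eliminate (3,2): mult=-2, new row 3: (0, 0, 0, -4); set L[3][2]=-2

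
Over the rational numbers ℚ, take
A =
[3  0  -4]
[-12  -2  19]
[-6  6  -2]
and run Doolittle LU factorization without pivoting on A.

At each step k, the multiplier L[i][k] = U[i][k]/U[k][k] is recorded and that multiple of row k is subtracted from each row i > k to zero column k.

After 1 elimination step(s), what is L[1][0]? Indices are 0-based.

L[1][0] = -4

k=0: U[0][0]=3
  eliminate (1,0): mult=-4, new row 1: (0, -2, 3); set L[1][0]=-4
  eliminate (2,0): mult=-2, new row 2: (0, 6, -10); set L[2][0]=-2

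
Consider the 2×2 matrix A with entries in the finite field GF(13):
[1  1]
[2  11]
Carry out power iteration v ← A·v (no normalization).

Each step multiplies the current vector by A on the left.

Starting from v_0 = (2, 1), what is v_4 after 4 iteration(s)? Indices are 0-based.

v_4 = (0, 2)

v_0 = (2, 1).
v_1 = A·v_0 = (3, 2).
v_2 = A·v_1 = (5, 2).
v_3 = A·v_2 = (7, 6).
v_4 = A·v_3 = (0, 2).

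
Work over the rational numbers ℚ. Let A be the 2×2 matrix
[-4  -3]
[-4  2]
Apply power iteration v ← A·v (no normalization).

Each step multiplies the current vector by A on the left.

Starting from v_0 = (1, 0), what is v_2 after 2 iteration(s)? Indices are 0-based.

v_2 = (28, 8)

v_0 = (1, 0).
v_1 = A·v_0 = (-4, -4).
v_2 = A·v_1 = (28, 8).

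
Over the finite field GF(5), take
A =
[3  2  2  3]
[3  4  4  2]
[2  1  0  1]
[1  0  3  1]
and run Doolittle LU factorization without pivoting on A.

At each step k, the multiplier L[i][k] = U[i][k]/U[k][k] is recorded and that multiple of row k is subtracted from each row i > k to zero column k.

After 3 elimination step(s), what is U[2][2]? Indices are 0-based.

Step 1: pivot at (0,0) is 3.
  row1 ← row1 − (1)·row0  ⇒  L[1][0]=1, U row1=(0, 2, 2, 4)
  row2 ← row2 − (4)·row0  ⇒  L[2][0]=4, U row2=(0, 3, 2, 4)
  row3 ← row3 − (2)·row0  ⇒  L[3][0]=2, U row3=(0, 1, 4, 0)
Step 2: pivot at (1,1) is 2.
  row2 ← row2 − (4)·row1  ⇒  L[2][1]=4, U row2=(0, 0, 4, 3)
  row3 ← row3 − (3)·row1  ⇒  L[3][1]=3, U row3=(0, 0, 3, 3)
Step 3: pivot at (2,2) is 4.
  row3 ← row3 − (2)·row2  ⇒  L[3][2]=2, U row3=(0, 0, 0, 2)

U[2][2] = 4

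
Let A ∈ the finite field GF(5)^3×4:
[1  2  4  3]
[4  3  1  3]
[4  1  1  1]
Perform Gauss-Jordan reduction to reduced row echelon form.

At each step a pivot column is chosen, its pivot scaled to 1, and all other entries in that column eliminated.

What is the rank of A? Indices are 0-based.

rank = 3

step 1: normalize row 0 (÷1) = (1, 2, 4, 3)
  row 1: subtract 4×row0 = (0, 0, 0, 1)
  row 2: subtract 4×row0 = (0, 3, 0, 4)
step 2: exchange rows 1,2
step 2: normalize row 1 (÷3) = (0, 1, 0, 3)
  row 0: subtract 2×row1 = (1, 0, 4, 2)
skip col 2 (zero from row 2)
step 3: normalize row 2 (÷1) = (0, 0, 0, 1)
  row 0: subtract 2×row2 = (1, 0, 4, 0)
  row 1: subtract 3×row2 = (0, 1, 0, 0)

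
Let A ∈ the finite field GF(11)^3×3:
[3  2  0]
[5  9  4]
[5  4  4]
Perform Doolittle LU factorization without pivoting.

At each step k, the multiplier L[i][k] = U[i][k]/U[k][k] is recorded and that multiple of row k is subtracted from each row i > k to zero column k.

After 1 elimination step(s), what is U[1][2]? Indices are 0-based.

U[1][2] = 4

k=0: U[0][0]=3
  eliminate (1,0): mult=9, new row 1: (0, 2, 4); set L[1][0]=9
  eliminate (2,0): mult=9, new row 2: (0, 8, 4); set L[2][0]=9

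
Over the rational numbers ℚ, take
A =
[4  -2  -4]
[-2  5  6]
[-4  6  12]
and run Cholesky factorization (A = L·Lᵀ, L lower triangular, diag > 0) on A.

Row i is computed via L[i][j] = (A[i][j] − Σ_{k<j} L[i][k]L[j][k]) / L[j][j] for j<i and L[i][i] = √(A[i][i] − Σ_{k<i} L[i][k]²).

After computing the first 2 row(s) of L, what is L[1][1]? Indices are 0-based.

Step 1: L[0][0] = √(4) = 2.
  L[1][0] = (-2) / L[0][0] = -1.
Step 2: L[1][1] = √(4) = 2.

L[1][1] = 2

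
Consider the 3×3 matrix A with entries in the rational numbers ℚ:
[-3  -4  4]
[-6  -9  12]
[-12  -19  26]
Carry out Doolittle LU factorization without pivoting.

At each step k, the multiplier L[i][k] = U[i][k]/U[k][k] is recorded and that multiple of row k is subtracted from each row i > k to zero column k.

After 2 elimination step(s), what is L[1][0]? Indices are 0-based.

k=0: U[0][0]=-3
  eliminate (1,0): mult=2, new row 1: (0, -1, 4); set L[1][0]=2
  eliminate (2,0): mult=4, new row 2: (0, -3, 10); set L[2][0]=4
k=1: U[1][1]=-1
  eliminate (2,1): mult=3, new row 2: (0, 0, -2); set L[2][1]=3

L[1][0] = 2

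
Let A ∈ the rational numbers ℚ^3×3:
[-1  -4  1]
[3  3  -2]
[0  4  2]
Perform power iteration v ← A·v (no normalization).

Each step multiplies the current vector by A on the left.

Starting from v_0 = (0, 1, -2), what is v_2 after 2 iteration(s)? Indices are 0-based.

v_0 = (0, 1, -2).
v_1 = A·v_0 = (-6, 7, 0).
v_2 = A·v_1 = (-22, 3, 28).

v_2 = (-22, 3, 28)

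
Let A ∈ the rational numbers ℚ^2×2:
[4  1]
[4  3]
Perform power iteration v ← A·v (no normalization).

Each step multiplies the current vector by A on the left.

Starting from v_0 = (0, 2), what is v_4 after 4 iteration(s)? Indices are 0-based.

v_4 = (462, 730)

v_0 = (0, 2).
v_1 = A·v_0 = (2, 6).
v_2 = A·v_1 = (14, 26).
v_3 = A·v_2 = (82, 134).
v_4 = A·v_3 = (462, 730).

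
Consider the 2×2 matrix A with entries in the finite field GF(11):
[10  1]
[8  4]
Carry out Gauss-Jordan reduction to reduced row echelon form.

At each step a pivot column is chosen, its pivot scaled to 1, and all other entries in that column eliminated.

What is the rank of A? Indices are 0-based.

rank = 2

pivot(0,0)=10: scale R0 → (1, 10)
  clear (1,0): R1 −= (8)R0 → (0, 1)
pivot(1,1)=1: scale R1 → (0, 1)
  clear (0,1): R0 −= (10)R1 → (1, 0)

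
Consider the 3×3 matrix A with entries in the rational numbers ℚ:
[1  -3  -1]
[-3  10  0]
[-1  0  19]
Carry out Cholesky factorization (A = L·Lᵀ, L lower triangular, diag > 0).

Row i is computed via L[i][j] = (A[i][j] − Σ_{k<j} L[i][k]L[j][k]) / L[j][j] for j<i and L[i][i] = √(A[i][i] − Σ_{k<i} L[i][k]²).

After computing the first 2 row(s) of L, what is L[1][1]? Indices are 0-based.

L[1][1] = 1

Step 1: L[0][0] = √(1) = 1.
  L[1][0] = (-3) / L[0][0] = -3.
Step 2: L[1][1] = √(1) = 1.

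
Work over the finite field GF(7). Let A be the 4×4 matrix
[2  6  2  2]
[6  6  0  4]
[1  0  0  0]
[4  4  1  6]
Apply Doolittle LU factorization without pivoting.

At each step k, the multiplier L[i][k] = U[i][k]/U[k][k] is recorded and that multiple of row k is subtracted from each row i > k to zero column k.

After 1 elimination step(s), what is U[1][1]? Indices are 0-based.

Step 1: pivot at (0,0) is 2.
  row1 ← row1 − (3)·row0  ⇒  L[1][0]=3, U row1=(0, 2, 1, 5)
  row2 ← row2 − (4)·row0  ⇒  L[2][0]=4, U row2=(0, 4, 6, 6)
  row3 ← row3 − (2)·row0  ⇒  L[3][0]=2, U row3=(0, 6, 4, 2)

U[1][1] = 2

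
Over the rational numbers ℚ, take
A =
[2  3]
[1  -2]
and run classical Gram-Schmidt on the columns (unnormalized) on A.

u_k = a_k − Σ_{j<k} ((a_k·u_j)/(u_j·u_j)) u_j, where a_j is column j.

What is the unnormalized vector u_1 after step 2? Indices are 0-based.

u_1 = (7/5, -14/5)

Step 1: u_0 = a_0 = (2, 1).
Step 2: u_1 = a_1 − (4/5)·u_0 = (7/5, -14/5).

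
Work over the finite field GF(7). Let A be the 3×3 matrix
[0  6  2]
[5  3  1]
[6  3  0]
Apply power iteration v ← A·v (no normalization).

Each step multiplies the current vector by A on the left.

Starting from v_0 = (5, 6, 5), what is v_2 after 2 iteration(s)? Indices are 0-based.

v_0 = (5, 6, 5).
v_1 = A·v_0 = (4, 6, 6).
v_2 = A·v_1 = (6, 2, 0).

v_2 = (6, 2, 0)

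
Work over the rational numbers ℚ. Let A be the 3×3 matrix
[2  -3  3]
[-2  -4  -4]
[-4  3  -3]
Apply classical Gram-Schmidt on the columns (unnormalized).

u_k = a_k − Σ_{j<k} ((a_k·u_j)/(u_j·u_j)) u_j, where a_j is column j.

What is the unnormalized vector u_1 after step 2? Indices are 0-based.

u_1 = (-13/6, -29/6, 4/3)

Step 1: u_0 = a_0 = (2, -2, -4).
Step 2: u_1 = a_1 − (-5/12)·u_0 = (-13/6, -29/6, 4/3).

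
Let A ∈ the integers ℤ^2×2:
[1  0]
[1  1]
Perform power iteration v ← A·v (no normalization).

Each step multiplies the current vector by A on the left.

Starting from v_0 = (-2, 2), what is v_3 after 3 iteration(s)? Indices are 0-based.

v_0 = (-2, 2).
v_1 = A·v_0 = (-2, 0).
v_2 = A·v_1 = (-2, -2).
v_3 = A·v_2 = (-2, -4).

v_3 = (-2, -4)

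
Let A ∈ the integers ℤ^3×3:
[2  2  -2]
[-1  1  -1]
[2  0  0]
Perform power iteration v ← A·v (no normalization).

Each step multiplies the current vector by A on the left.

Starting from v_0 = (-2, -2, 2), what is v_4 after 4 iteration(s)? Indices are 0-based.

v_0 = (-2, -2, 2).
v_1 = A·v_0 = (-12, -2, -4).
v_2 = A·v_1 = (-20, 14, -24).
v_3 = A·v_2 = (36, 58, -40).
v_4 = A·v_3 = (268, 62, 72).

v_4 = (268, 62, 72)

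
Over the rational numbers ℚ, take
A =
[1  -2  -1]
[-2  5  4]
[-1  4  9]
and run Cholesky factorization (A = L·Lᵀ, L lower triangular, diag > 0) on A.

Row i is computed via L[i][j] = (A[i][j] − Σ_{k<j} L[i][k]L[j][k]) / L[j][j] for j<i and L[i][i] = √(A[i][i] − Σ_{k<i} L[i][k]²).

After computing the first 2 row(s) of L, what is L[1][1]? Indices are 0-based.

Step 1: L[0][0] = √(1) = 1.
  L[1][0] = (-2) / L[0][0] = -2.
Step 2: L[1][1] = √(1) = 1.

L[1][1] = 1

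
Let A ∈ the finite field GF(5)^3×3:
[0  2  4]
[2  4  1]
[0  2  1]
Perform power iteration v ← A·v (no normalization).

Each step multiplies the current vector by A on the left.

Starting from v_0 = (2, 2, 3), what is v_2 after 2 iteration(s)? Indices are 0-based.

v_0 = (2, 2, 3).
v_1 = A·v_0 = (1, 0, 2).
v_2 = A·v_1 = (3, 4, 2).

v_2 = (3, 4, 2)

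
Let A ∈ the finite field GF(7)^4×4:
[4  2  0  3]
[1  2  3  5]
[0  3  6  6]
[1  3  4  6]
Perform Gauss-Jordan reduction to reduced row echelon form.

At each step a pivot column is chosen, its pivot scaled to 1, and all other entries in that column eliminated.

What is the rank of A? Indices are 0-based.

rank = 4

[1] R0 /= 4  ⇒  (1, 4, 0, 6)
     R1 -= 1·R0  ⇒  (0, 5, 3, 6)
     R3 -= 1·R0  ⇒  (0, 6, 4, 0)
[2] R1 /= 5  ⇒  (0, 1, 2, 4)
     R0 -= 4·R1  ⇒  (1, 0, 6, 4)
     R2 -= 3·R1  ⇒  (0, 0, 0, 1)
     R3 -= 6·R1  ⇒  (0, 0, 6, 4)
[3] R2 <-> R3
[3] R2 /= 6  ⇒  (0, 0, 1, 3)
     R0 -= 6·R2  ⇒  (1, 0, 0, 0)
     R1 -= 2·R2  ⇒  (0, 1, 0, 5)
[4] R3 /= 1  ⇒  (0, 0, 0, 1)
     R1 -= 5·R3  ⇒  (0, 1, 0, 0)
     R2 -= 3·R3  ⇒  (0, 0, 1, 0)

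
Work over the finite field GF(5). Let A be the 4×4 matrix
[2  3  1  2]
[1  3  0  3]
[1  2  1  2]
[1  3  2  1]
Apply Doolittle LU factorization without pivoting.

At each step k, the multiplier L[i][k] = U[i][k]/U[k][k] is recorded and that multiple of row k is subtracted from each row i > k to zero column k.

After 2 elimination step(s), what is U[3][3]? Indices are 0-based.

k=0: U[0][0]=2
  eliminate (1,0): mult=3, new row 1: (0, 4, 2, 2); set L[1][0]=3
  eliminate (2,0): mult=3, new row 2: (0, 3, 3, 1); set L[2][0]=3
  eliminate (3,0): mult=3, new row 3: (0, 4, 4, 0); set L[3][0]=3
k=1: U[1][1]=4
  eliminate (2,1): mult=2, new row 2: (0, 0, 4, 2); set L[2][1]=2
  eliminate (3,1): mult=1, new row 3: (0, 0, 2, 3); set L[3][1]=1

U[3][3] = 3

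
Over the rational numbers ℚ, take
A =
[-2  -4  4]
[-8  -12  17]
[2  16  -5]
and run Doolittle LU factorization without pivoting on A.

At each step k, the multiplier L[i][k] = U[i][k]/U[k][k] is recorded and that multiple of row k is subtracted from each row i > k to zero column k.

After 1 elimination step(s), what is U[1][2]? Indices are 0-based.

U[1][2] = 1

k=0: U[0][0]=-2
  eliminate (1,0): mult=4, new row 1: (0, 4, 1); set L[1][0]=4
  eliminate (2,0): mult=-1, new row 2: (0, 12, -1); set L[2][0]=-1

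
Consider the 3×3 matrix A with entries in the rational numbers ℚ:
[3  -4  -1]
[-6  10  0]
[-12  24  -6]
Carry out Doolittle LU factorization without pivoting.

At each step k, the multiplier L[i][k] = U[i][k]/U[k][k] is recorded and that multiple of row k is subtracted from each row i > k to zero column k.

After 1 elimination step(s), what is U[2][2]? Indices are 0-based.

Step 1: pivot at (0,0) is 3.
  row1 ← row1 − (-2)·row0  ⇒  L[1][0]=-2, U row1=(0, 2, -2)
  row2 ← row2 − (-4)·row0  ⇒  L[2][0]=-4, U row2=(0, 8, -10)

U[2][2] = -10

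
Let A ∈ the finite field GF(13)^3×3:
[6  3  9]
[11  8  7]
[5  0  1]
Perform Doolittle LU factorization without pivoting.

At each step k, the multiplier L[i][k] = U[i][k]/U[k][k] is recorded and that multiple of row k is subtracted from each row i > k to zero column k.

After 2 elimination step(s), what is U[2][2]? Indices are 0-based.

k=0: U[0][0]=6
  eliminate (1,0): mult=4, new row 1: (0, 9, 10); set L[1][0]=4
  eliminate (2,0): mult=3, new row 2: (0, 4, 0); set L[2][0]=3
k=1: U[1][1]=9
  eliminate (2,1): mult=12, new row 2: (0, 0, 10); set L[2][1]=12

U[2][2] = 10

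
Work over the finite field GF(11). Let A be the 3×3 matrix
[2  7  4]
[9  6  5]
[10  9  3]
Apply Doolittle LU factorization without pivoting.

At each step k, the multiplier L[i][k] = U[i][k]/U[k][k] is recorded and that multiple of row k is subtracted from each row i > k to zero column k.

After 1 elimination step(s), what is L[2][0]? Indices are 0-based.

L[2][0] = 5

Step 1: pivot at (0,0) is 2.
  row1 ← row1 − (10)·row0  ⇒  L[1][0]=10, U row1=(0, 2, 9)
  row2 ← row2 − (5)·row0  ⇒  L[2][0]=5, U row2=(0, 7, 5)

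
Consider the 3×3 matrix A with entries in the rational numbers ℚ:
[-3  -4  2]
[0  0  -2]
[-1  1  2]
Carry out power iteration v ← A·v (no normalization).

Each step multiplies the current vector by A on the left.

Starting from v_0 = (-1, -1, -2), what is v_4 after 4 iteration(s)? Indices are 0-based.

v_0 = (-1, -1, -2).
v_1 = A·v_0 = (3, 4, -4).
v_2 = A·v_1 = (-33, 8, -7).
v_3 = A·v_2 = (53, 14, 27).
v_4 = A·v_3 = (-161, -54, 15).

v_4 = (-161, -54, 15)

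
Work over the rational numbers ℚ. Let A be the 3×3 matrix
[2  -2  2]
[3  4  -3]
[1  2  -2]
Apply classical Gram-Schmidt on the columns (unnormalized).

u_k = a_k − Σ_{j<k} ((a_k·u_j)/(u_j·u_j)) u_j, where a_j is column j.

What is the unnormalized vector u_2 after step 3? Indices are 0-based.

u_2 = (-3/59, 9/59, -21/59)

Step 1: u_0 = a_0 = (2, 3, 1).
Step 2: u_1 = a_1 − (5/7)·u_0 = (-24/7, 13/7, 9/7).
Step 3: u_2 = a_2 − (-1/2)·u_0 − (-105/118)·u_1 = (-3/59, 9/59, -21/59).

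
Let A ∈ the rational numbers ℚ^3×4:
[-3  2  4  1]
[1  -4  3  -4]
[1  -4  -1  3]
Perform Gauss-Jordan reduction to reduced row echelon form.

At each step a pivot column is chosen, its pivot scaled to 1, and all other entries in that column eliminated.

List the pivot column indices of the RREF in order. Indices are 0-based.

[1] R0 /= -3  ⇒  (1, -2/3, -4/3, -1/3)
     R1 -= 1·R0  ⇒  (0, -10/3, 13/3, -11/3)
     R2 -= 1·R0  ⇒  (0, -10/3, 1/3, 10/3)
[2] R1 /= -10/3  ⇒  (0, 1, -13/10, 11/10)
     R0 -= -2/3·R1  ⇒  (1, 0, -11/5, 2/5)
     R2 -= -10/3·R1  ⇒  (0, 0, -4, 7)
[3] R2 /= -4  ⇒  (0, 0, 1, -7/4)
     R0 -= -11/5·R2  ⇒  (1, 0, 0, -69/20)
     R1 -= -13/10·R2  ⇒  (0, 1, 0, -47/40)

pivot columns: 0, 1, 2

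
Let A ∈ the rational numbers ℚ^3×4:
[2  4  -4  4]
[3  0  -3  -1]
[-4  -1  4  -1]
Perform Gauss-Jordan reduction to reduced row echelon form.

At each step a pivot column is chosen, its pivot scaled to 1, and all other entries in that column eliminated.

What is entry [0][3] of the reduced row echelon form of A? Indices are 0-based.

M[0][3] = 2

[1] R0 /= 2  ⇒  (1, 2, -2, 2)
     R1 -= 3·R0  ⇒  (0, -6, 3, -7)
     R2 -= -4·R0  ⇒  (0, 7, -4, 7)
[2] R1 /= -6  ⇒  (0, 1, -1/2, 7/6)
     R0 -= 2·R1  ⇒  (1, 0, -1, -1/3)
     R2 -= 7·R1  ⇒  (0, 0, -1/2, -7/6)
[3] R2 /= -1/2  ⇒  (0, 0, 1, 7/3)
     R0 -= -1·R2  ⇒  (1, 0, 0, 2)
     R1 -= -1/2·R2  ⇒  (0, 1, 0, 7/3)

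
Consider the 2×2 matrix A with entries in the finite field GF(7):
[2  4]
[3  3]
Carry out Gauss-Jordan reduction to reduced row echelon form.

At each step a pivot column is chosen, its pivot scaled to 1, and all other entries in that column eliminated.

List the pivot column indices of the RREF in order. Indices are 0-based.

step 1: normalize row 0 (÷2) = (1, 2)
  row 1: subtract 3×row0 = (0, 4)
step 2: normalize row 1 (÷4) = (0, 1)
  row 0: subtract 2×row1 = (1, 0)

pivot columns: 0, 1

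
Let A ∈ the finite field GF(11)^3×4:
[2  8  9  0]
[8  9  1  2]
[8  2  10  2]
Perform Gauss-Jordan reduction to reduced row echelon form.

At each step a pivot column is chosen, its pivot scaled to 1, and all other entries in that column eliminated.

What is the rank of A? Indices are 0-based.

rank = 3

[1] R0 /= 2  ⇒  (1, 4, 10, 0)
     R1 -= 8·R0  ⇒  (0, 10, 9, 2)
     R2 -= 8·R0  ⇒  (0, 3, 7, 2)
[2] R1 /= 10  ⇒  (0, 1, 2, 9)
     R0 -= 4·R1  ⇒  (1, 0, 2, 8)
     R2 -= 3·R1  ⇒  (0, 0, 1, 8)
[3] R2 /= 1  ⇒  (0, 0, 1, 8)
     R0 -= 2·R2  ⇒  (1, 0, 0, 3)
     R1 -= 2·R2  ⇒  (0, 1, 0, 4)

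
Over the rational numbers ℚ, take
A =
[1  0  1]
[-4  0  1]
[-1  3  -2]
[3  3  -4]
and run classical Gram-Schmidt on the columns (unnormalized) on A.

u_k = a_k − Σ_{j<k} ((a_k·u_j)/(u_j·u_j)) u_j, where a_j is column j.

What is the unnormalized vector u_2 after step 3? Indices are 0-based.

Step 1: u_0 = a_0 = (1, -4, -1, 3).
Step 2: u_1 = a_1 − (2/9)·u_0 = (-2/9, 8/9, 29/9, 7/3).
Step 3: u_2 = a_2 − (-13/27)·u_0 − (-68/75)·u_1 = (32/25, -3/25, 11/25, -11/25).

u_2 = (32/25, -3/25, 11/25, -11/25)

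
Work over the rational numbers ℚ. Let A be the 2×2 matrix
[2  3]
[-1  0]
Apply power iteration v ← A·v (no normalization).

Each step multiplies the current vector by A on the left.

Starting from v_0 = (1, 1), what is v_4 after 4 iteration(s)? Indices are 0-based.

v_0 = (1, 1).
v_1 = A·v_0 = (5, -1).
v_2 = A·v_1 = (7, -5).
v_3 = A·v_2 = (-1, -7).
v_4 = A·v_3 = (-23, 1).

v_4 = (-23, 1)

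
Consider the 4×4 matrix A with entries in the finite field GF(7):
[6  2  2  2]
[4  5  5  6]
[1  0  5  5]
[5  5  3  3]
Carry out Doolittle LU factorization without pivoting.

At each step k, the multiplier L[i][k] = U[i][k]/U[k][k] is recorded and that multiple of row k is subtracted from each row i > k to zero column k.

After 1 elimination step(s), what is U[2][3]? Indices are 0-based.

U[2][3] = 0

Step 1: pivot at (0,0) is 6.
  row1 ← row1 − (3)·row0  ⇒  L[1][0]=3, U row1=(0, 6, 6, 0)
  row2 ← row2 − (6)·row0  ⇒  L[2][0]=6, U row2=(0, 2, 0, 0)
  row3 ← row3 − (2)·row0  ⇒  L[3][0]=2, U row3=(0, 1, 6, 6)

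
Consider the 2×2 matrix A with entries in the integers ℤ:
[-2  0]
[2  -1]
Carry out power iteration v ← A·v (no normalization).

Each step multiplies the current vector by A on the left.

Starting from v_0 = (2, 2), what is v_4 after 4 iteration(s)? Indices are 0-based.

v_4 = (32, -58)

v_0 = (2, 2).
v_1 = A·v_0 = (-4, 2).
v_2 = A·v_1 = (8, -10).
v_3 = A·v_2 = (-16, 26).
v_4 = A·v_3 = (32, -58).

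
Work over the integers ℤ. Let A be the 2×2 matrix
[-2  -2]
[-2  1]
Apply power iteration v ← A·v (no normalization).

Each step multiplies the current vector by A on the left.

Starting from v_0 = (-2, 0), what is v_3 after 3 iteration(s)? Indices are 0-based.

v_3 = (40, 28)

v_0 = (-2, 0).
v_1 = A·v_0 = (4, 4).
v_2 = A·v_1 = (-16, -4).
v_3 = A·v_2 = (40, 28).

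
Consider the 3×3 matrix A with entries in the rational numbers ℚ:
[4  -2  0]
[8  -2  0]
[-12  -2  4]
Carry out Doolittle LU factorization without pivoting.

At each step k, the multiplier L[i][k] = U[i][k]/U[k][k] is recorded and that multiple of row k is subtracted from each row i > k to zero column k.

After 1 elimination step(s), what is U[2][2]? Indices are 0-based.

k=0: U[0][0]=4
  eliminate (1,0): mult=2, new row 1: (0, 2, 0); set L[1][0]=2
  eliminate (2,0): mult=-3, new row 2: (0, -8, 4); set L[2][0]=-3

U[2][2] = 4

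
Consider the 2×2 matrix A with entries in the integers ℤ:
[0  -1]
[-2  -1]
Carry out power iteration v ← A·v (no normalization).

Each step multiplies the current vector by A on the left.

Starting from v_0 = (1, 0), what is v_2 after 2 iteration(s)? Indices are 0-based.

v_0 = (1, 0).
v_1 = A·v_0 = (0, -2).
v_2 = A·v_1 = (2, 2).

v_2 = (2, 2)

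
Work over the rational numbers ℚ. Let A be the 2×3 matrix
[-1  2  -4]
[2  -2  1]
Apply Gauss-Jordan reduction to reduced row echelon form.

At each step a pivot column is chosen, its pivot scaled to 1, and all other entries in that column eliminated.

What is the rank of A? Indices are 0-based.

rank = 2

pivot(0,0)=-1: scale R0 → (1, -2, 4)
  clear (1,0): R1 −= (2)R0 → (0, 2, -7)
pivot(1,1)=2: scale R1 → (0, 1, -7/2)
  clear (0,1): R0 −= (-2)R1 → (1, 0, -3)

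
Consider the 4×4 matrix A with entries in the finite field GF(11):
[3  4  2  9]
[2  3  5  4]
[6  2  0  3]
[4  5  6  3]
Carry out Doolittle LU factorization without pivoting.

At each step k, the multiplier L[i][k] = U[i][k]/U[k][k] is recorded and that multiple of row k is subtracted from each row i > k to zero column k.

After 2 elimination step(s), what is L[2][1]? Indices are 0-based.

[col 0] pivot 3
  R1 -= 8*R0 → (0, 4, 0, 9)  (L[1][0] := 8)
  R2 -= 2*R0 → (0, 5, 7, 7)  (L[2][0] := 2)
  R3 -= 5*R0 → (0, 7, 7, 2)  (L[3][0] := 5)
[col 1] pivot 4
  R2 -= 4*R1 → (0, 0, 7, 4)  (L[2][1] := 4)
  R3 -= 10*R1 → (0, 0, 7, 0)  (L[3][1] := 10)

L[2][1] = 4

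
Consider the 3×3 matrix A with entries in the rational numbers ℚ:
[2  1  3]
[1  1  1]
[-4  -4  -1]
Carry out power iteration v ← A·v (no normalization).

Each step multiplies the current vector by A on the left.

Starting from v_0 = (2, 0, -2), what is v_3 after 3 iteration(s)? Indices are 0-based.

v_3 = (-10, -16, 106)

v_0 = (2, 0, -2).
v_1 = A·v_0 = (-2, 0, -6).
v_2 = A·v_1 = (-22, -8, 14).
v_3 = A·v_2 = (-10, -16, 106).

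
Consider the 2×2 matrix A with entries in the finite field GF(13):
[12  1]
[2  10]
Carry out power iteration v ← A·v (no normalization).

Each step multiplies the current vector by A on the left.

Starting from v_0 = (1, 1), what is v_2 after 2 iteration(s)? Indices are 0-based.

v_2 = (12, 3)

v_0 = (1, 1).
v_1 = A·v_0 = (0, 12).
v_2 = A·v_1 = (12, 3).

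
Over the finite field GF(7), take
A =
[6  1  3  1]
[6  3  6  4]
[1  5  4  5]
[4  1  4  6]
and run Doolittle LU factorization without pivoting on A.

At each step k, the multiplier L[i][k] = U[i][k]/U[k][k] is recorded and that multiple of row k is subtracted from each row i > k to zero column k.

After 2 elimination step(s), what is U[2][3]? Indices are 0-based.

[col 0] pivot 6
  R1 -= 1*R0 → (0, 2, 3, 3)  (L[1][0] := 1)
  R2 -= 6*R0 → (0, 6, 0, 6)  (L[2][0] := 6)
  R3 -= 3*R0 → (0, 5, 2, 3)  (L[3][0] := 3)
[col 1] pivot 2
  R2 -= 3*R1 → (0, 0, 5, 4)  (L[2][1] := 3)
  R3 -= 6*R1 → (0, 0, 5, 6)  (L[3][1] := 6)

U[2][3] = 4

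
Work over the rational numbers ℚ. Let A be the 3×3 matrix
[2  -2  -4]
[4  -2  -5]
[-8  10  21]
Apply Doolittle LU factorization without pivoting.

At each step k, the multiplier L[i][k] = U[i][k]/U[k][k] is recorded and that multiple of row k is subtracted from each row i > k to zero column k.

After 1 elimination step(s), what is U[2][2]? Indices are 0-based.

U[2][2] = 5

k=0: U[0][0]=2
  eliminate (1,0): mult=2, new row 1: (0, 2, 3); set L[1][0]=2
  eliminate (2,0): mult=-4, new row 2: (0, 2, 5); set L[2][0]=-4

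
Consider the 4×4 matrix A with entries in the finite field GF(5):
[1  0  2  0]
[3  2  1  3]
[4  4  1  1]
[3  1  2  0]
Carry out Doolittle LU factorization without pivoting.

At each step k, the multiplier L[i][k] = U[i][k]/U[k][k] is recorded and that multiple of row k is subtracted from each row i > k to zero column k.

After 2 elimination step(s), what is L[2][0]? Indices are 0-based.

[col 0] pivot 1
  R1 -= 3*R0 → (0, 2, 0, 3)  (L[1][0] := 3)
  R2 -= 4*R0 → (0, 4, 3, 1)  (L[2][0] := 4)
  R3 -= 3*R0 → (0, 1, 1, 0)  (L[3][0] := 3)
[col 1] pivot 2
  R2 -= 2*R1 → (0, 0, 3, 0)  (L[2][1] := 2)
  R3 -= 3*R1 → (0, 0, 1, 1)  (L[3][1] := 3)

L[2][0] = 4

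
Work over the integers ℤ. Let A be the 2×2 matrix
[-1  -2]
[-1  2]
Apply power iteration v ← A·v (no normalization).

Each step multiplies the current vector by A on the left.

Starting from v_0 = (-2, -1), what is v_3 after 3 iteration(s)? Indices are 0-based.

v_0 = (-2, -1).
v_1 = A·v_0 = (4, 0).
v_2 = A·v_1 = (-4, -4).
v_3 = A·v_2 = (12, -4).

v_3 = (12, -4)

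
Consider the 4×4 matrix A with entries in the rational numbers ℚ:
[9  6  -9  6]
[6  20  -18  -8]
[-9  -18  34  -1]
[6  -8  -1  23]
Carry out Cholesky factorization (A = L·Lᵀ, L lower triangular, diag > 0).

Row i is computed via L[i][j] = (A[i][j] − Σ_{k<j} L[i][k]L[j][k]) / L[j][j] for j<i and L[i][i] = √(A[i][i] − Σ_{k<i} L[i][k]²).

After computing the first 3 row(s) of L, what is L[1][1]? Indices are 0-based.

L[1][1] = 4

Step 1: L[0][0] = √(9) = 3.
  L[1][0] = (6) / L[0][0] = 2.
Step 2: L[1][1] = √(16) = 4.
  L[2][0] = (-9) / L[0][0] = -3.
  L[2][1] = (-12) / L[1][1] = -3.
Step 3: L[2][2] = √(16) = 4.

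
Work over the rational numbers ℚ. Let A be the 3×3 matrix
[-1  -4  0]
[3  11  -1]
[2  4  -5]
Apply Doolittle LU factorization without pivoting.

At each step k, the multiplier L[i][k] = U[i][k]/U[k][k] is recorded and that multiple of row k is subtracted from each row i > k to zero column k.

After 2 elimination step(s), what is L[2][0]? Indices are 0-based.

[col 0] pivot -1
  R1 -= -3*R0 → (0, -1, -1)  (L[1][0] := -3)
  R2 -= -2*R0 → (0, -4, -5)  (L[2][0] := -2)
[col 1] pivot -1
  R2 -= 4*R1 → (0, 0, -1)  (L[2][1] := 4)

L[2][0] = -2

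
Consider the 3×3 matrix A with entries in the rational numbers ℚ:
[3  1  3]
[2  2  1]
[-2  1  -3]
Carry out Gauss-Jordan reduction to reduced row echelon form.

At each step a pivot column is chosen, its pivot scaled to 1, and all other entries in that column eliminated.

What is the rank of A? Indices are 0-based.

rank = 3

pivot(0,0)=3: scale R0 → (1, 1/3, 1)
  clear (1,0): R1 −= (2)R0 → (0, 4/3, -1)
  clear (2,0): R2 −= (-2)R0 → (0, 5/3, -1)
pivot(1,1)=4/3: scale R1 → (0, 1, -3/4)
  clear (0,1): R0 −= (1/3)R1 → (1, 0, 5/4)
  clear (2,1): R2 −= (5/3)R1 → (0, 0, 1/4)
pivot(2,2)=1/4: scale R2 → (0, 0, 1)
  clear (0,2): R0 −= (5/4)R2 → (1, 0, 0)
  clear (1,2): R1 −= (-3/4)R2 → (0, 1, 0)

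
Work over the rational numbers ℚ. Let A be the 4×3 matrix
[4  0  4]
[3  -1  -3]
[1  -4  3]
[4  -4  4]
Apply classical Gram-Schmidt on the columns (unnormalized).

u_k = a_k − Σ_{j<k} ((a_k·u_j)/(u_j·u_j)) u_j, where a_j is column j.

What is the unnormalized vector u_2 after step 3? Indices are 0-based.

Step 1: u_0 = a_0 = (4, 3, 1, 4).
Step 2: u_1 = a_1 − (-23/42)·u_0 = (46/21, 9/14, -145/42, -38/21).
Step 3: u_2 = a_2 − (13/21)·u_0 − (-452/857)·u_1 = (2296/857, -3872/857, 480/857, 488/857).

u_2 = (2296/857, -3872/857, 480/857, 488/857)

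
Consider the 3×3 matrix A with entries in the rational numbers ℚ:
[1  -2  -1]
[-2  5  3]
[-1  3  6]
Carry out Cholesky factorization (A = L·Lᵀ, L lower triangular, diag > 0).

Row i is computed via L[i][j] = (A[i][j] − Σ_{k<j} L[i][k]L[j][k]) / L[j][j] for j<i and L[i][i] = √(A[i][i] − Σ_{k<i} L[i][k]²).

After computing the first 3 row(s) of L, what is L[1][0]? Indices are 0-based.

L[1][0] = -2

Step 1: L[0][0] = √(1) = 1.
  L[1][0] = (-2) / L[0][0] = -2.
Step 2: L[1][1] = √(1) = 1.
  L[2][0] = (-1) / L[0][0] = -1.
  L[2][1] = (1) / L[1][1] = 1.
Step 3: L[2][2] = √(4) = 2.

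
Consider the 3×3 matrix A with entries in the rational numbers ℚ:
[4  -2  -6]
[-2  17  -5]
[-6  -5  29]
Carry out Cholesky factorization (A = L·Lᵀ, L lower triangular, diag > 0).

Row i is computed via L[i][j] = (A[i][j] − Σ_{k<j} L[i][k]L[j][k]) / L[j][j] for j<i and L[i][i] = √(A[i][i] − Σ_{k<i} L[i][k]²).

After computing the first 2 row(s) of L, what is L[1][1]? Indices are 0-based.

Step 1: L[0][0] = √(4) = 2.
  L[1][0] = (-2) / L[0][0] = -1.
Step 2: L[1][1] = √(16) = 4.

L[1][1] = 4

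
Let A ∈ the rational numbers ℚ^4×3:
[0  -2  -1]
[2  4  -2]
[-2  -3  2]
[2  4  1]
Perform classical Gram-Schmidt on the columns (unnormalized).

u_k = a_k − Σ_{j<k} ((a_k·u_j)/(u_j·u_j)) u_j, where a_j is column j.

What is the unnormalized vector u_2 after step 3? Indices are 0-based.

u_2 = (2/7, -17/14, 4/7, 25/14)

Step 1: u_0 = a_0 = (0, 2, -2, 2).
Step 2: u_1 = a_1 − (11/6)·u_0 = (-2, 1/3, 2/3, 1/3).
Step 3: u_2 = a_2 − (-1/2)·u_0 − (9/14)·u_1 = (2/7, -17/14, 4/7, 25/14).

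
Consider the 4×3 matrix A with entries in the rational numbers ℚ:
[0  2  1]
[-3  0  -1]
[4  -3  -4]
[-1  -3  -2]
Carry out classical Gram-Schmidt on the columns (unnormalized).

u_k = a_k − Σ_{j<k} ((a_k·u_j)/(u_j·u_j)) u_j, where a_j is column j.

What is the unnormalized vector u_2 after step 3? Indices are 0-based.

Step 1: u_0 = a_0 = (0, -3, 4, -1).
Step 2: u_1 = a_1 − (-9/26)·u_0 = (2, -27/26, -21/13, -87/26).
Step 3: u_2 = a_2 − (-11/26)·u_0 − (421/491)·u_1 = (-351/491, -677/491, -453/491, 219/491).

u_2 = (-351/491, -677/491, -453/491, 219/491)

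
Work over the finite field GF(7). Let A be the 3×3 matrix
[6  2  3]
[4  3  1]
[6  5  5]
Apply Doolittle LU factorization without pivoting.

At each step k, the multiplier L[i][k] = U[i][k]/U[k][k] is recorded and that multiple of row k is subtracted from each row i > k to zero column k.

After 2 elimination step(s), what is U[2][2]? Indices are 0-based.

k=0: U[0][0]=6
  eliminate (1,0): mult=3, new row 1: (0, 4, 6); set L[1][0]=3
  eliminate (2,0): mult=1, new row 2: (0, 3, 2); set L[2][0]=1
k=1: U[1][1]=4
  eliminate (2,1): mult=6, new row 2: (0, 0, 1); set L[2][1]=6

U[2][2] = 1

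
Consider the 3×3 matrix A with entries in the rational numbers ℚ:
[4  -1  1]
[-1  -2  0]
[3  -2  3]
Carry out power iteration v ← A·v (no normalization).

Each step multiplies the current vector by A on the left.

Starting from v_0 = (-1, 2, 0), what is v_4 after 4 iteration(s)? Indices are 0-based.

v_0 = (-1, 2, 0).
v_1 = A·v_0 = (-6, -3, -7).
v_2 = A·v_1 = (-28, 12, -33).
v_3 = A·v_2 = (-157, 4, -207).
v_4 = A·v_3 = (-839, 149, -1100).

v_4 = (-839, 149, -1100)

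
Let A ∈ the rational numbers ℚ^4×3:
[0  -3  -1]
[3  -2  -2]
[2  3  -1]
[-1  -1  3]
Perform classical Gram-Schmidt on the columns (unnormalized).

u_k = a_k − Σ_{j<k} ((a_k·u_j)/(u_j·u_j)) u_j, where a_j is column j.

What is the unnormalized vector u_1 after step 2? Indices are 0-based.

u_1 = (-3, -31/14, 20/7, -13/14)

Step 1: u_0 = a_0 = (0, 3, 2, -1).
Step 2: u_1 = a_1 − (1/14)·u_0 = (-3, -31/14, 20/7, -13/14).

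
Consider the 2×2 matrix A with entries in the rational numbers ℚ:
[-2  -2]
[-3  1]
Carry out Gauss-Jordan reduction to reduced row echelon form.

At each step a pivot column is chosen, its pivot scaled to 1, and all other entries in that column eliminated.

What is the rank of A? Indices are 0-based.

rank = 2

step 1: normalize row 0 (÷-2) = (1, 1)
  row 1: subtract -3×row0 = (0, 4)
step 2: normalize row 1 (÷4) = (0, 1)
  row 0: subtract 1×row1 = (1, 0)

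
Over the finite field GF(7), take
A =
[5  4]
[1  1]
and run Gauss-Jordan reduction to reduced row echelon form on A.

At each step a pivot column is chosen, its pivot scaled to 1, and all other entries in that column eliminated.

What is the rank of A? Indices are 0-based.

step 1: normalize row 0 (÷5) = (1, 5)
  row 1: subtract 1×row0 = (0, 3)
step 2: normalize row 1 (÷3) = (0, 1)
  row 0: subtract 5×row1 = (1, 0)

rank = 2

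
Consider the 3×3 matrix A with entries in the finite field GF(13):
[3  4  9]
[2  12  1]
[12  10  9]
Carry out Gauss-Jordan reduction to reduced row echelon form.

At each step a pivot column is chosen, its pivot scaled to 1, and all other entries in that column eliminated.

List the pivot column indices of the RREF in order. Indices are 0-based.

pivot(0,0)=3: scale R0 → (1, 10, 3)
  clear (1,0): R1 −= (2)R0 → (0, 5, 8)
  clear (2,0): R2 −= (12)R0 → (0, 7, 12)
pivot(1,1)=5: scale R1 → (0, 1, 12)
  clear (0,1): R0 −= (10)R1 → (1, 0, 0)
  clear (2,1): R2 −= (7)R1 → (0, 0, 6)
pivot(2,2)=6: scale R2 → (0, 0, 1)
  clear (1,2): R1 −= (12)R2 → (0, 1, 0)

pivot columns: 0, 1, 2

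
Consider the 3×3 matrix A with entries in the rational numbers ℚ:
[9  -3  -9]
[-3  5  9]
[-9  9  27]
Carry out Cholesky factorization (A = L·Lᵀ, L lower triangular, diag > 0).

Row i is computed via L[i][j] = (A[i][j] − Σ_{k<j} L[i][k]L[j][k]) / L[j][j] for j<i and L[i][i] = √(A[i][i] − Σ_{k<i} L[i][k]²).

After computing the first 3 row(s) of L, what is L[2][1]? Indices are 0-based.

L[2][1] = 3

Step 1: L[0][0] = √(9) = 3.
  L[1][0] = (-3) / L[0][0] = -1.
Step 2: L[1][1] = √(4) = 2.
  L[2][0] = (-9) / L[0][0] = -3.
  L[2][1] = (6) / L[1][1] = 3.
Step 3: L[2][2] = √(9) = 3.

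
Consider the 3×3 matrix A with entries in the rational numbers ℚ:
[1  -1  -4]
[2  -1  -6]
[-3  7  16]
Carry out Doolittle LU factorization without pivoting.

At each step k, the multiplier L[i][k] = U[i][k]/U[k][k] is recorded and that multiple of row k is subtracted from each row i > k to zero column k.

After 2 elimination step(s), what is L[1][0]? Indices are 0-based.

Step 1: pivot at (0,0) is 1.
  row1 ← row1 − (2)·row0  ⇒  L[1][0]=2, U row1=(0, 1, 2)
  row2 ← row2 − (-3)·row0  ⇒  L[2][0]=-3, U row2=(0, 4, 4)
Step 2: pivot at (1,1) is 1.
  row2 ← row2 − (4)·row1  ⇒  L[2][1]=4, U row2=(0, 0, -4)

L[1][0] = 2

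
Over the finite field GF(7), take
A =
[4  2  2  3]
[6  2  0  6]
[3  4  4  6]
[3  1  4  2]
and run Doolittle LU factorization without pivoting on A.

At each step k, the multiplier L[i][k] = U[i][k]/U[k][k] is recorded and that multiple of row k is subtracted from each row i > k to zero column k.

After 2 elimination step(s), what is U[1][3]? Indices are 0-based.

Step 1: pivot at (0,0) is 4.
  row1 ← row1 − (5)·row0  ⇒  L[1][0]=5, U row1=(0, 6, 4, 5)
  row2 ← row2 − (6)·row0  ⇒  L[2][0]=6, U row2=(0, 6, 6, 2)
  row3 ← row3 − (6)·row0  ⇒  L[3][0]=6, U row3=(0, 3, 6, 5)
Step 2: pivot at (1,1) is 6.
  row2 ← row2 − (1)·row1  ⇒  L[2][1]=1, U row2=(0, 0, 2, 4)
  row3 ← row3 − (4)·row1  ⇒  L[3][1]=4, U row3=(0, 0, 4, 6)

U[1][3] = 5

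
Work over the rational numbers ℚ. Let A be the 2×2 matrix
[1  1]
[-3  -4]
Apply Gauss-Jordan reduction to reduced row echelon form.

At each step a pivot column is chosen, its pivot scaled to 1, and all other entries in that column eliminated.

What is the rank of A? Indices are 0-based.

step 1: normalize row 0 (÷1) = (1, 1)
  row 1: subtract -3×row0 = (0, -1)
step 2: normalize row 1 (÷-1) = (0, 1)
  row 0: subtract 1×row1 = (1, 0)

rank = 2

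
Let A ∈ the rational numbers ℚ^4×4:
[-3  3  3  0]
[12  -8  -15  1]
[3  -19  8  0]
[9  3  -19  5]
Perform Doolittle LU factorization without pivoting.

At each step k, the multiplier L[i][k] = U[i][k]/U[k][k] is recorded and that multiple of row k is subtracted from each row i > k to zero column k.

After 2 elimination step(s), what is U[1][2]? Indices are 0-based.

Step 1: pivot at (0,0) is -3.
  row1 ← row1 − (-4)·row0  ⇒  L[1][0]=-4, U row1=(0, 4, -3, 1)
  row2 ← row2 − (-1)·row0  ⇒  L[2][0]=-1, U row2=(0, -16, 11, 0)
  row3 ← row3 − (-3)·row0  ⇒  L[3][0]=-3, U row3=(0, 12, -10, 5)
Step 2: pivot at (1,1) is 4.
  row2 ← row2 − (-4)·row1  ⇒  L[2][1]=-4, U row2=(0, 0, -1, 4)
  row3 ← row3 − (3)·row1  ⇒  L[3][1]=3, U row3=(0, 0, -1, 2)

U[1][2] = -3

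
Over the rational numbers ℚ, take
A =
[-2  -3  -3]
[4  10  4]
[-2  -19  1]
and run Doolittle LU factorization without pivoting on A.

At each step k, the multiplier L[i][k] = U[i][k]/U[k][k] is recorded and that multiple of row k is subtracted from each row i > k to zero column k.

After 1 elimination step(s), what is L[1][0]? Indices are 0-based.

L[1][0] = -2

[col 0] pivot -2
  R1 -= -2*R0 → (0, 4, -2)  (L[1][0] := -2)
  R2 -= 1*R0 → (0, -16, 4)  (L[2][0] := 1)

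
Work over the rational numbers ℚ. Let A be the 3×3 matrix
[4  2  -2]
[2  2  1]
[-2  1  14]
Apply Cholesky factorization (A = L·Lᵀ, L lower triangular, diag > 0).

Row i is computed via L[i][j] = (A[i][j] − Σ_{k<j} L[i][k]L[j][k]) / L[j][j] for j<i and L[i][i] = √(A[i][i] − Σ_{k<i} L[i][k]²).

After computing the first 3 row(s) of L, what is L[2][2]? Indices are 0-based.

Step 1: L[0][0] = √(4) = 2.
  L[1][0] = (2) / L[0][0] = 1.
Step 2: L[1][1] = √(1) = 1.
  L[2][0] = (-2) / L[0][0] = -1.
  L[2][1] = (2) / L[1][1] = 2.
Step 3: L[2][2] = √(9) = 3.

L[2][2] = 3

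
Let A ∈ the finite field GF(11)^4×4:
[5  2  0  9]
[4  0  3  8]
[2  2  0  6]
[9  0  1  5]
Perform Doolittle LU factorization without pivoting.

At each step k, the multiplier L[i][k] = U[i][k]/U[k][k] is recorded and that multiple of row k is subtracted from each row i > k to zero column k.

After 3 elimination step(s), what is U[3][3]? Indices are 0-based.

U[3][3] = 2

[col 0] pivot 5
  R1 -= 3*R0 → (0, 5, 3, 3)  (L[1][0] := 3)
  R2 -= 7*R0 → (0, 10, 0, 9)  (L[2][0] := 7)
  R3 -= 4*R0 → (0, 3, 1, 2)  (L[3][0] := 4)
[col 1] pivot 5
  R2 -= 2*R1 → (0, 0, 5, 3)  (L[2][1] := 2)
  R3 -= 5*R1 → (0, 0, 8, 9)  (L[3][1] := 5)
[col 2] pivot 5
  R3 -= 6*R2 → (0, 0, 0, 2)  (L[3][2] := 6)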